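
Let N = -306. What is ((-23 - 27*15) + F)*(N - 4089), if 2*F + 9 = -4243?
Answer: 11224830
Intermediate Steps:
F = -2126 (F = -9/2 + (½)*(-4243) = -9/2 - 4243/2 = -2126)
((-23 - 27*15) + F)*(N - 4089) = ((-23 - 27*15) - 2126)*(-306 - 4089) = ((-23 - 405) - 2126)*(-4395) = (-428 - 2126)*(-4395) = -2554*(-4395) = 11224830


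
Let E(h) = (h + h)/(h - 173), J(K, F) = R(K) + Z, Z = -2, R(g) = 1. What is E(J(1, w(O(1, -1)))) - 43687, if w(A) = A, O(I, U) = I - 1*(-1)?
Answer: -3800768/87 ≈ -43687.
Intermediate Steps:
O(I, U) = 1 + I (O(I, U) = I + 1 = 1 + I)
J(K, F) = -1 (J(K, F) = 1 - 2 = -1)
E(h) = 2*h/(-173 + h) (E(h) = (2*h)/(-173 + h) = 2*h/(-173 + h))
E(J(1, w(O(1, -1)))) - 43687 = 2*(-1)/(-173 - 1) - 43687 = 2*(-1)/(-174) - 43687 = 2*(-1)*(-1/174) - 43687 = 1/87 - 43687 = -3800768/87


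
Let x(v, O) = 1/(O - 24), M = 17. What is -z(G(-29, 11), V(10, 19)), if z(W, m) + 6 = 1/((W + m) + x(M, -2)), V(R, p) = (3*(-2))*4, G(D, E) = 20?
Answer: 656/105 ≈ 6.2476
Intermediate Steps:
x(v, O) = 1/(-24 + O)
V(R, p) = -24 (V(R, p) = -6*4 = -24)
z(W, m) = -6 + 1/(-1/26 + W + m) (z(W, m) = -6 + 1/((W + m) + 1/(-24 - 2)) = -6 + 1/((W + m) + 1/(-26)) = -6 + 1/((W + m) - 1/26) = -6 + 1/(-1/26 + W + m))
-z(G(-29, 11), V(10, 19)) = -4*(8 - 39*20 - 39*(-24))/(-1 + 26*20 + 26*(-24)) = -4*(8 - 780 + 936)/(-1 + 520 - 624) = -4*164/(-105) = -4*(-1)*164/105 = -1*(-656/105) = 656/105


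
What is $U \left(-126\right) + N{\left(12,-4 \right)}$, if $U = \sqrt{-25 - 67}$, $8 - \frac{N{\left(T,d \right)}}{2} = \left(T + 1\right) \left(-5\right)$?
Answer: $146 - 252 i \sqrt{23} \approx 146.0 - 1208.5 i$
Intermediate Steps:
$N{\left(T,d \right)} = 26 + 10 T$ ($N{\left(T,d \right)} = 16 - 2 \left(T + 1\right) \left(-5\right) = 16 - 2 \left(1 + T\right) \left(-5\right) = 16 - 2 \left(-5 - 5 T\right) = 16 + \left(10 + 10 T\right) = 26 + 10 T$)
$U = 2 i \sqrt{23}$ ($U = \sqrt{-92} = 2 i \sqrt{23} \approx 9.5917 i$)
$U \left(-126\right) + N{\left(12,-4 \right)} = 2 i \sqrt{23} \left(-126\right) + \left(26 + 10 \cdot 12\right) = - 252 i \sqrt{23} + \left(26 + 120\right) = - 252 i \sqrt{23} + 146 = 146 - 252 i \sqrt{23}$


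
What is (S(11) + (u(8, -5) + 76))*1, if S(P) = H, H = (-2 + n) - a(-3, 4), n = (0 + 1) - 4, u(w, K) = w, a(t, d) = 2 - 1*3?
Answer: 80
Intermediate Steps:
a(t, d) = -1 (a(t, d) = 2 - 3 = -1)
n = -3 (n = 1 - 4 = -3)
H = -4 (H = (-2 - 3) - 1*(-1) = -5 + 1 = -4)
S(P) = -4
(S(11) + (u(8, -5) + 76))*1 = (-4 + (8 + 76))*1 = (-4 + 84)*1 = 80*1 = 80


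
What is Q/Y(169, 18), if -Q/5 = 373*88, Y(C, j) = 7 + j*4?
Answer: -164120/79 ≈ -2077.5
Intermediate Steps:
Y(C, j) = 7 + 4*j
Q = -164120 (Q = -1865*88 = -5*32824 = -164120)
Q/Y(169, 18) = -164120/(7 + 4*18) = -164120/(7 + 72) = -164120/79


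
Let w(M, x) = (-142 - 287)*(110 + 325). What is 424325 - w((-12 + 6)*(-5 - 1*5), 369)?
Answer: 610940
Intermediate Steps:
w(M, x) = -186615 (w(M, x) = -429*435 = -186615)
424325 - w((-12 + 6)*(-5 - 1*5), 369) = 424325 - 1*(-186615) = 424325 + 186615 = 610940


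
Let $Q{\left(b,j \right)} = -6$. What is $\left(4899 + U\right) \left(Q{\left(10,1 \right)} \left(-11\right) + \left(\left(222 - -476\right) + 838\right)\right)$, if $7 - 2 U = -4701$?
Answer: $11619306$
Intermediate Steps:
$U = 2354$ ($U = \frac{7}{2} - - \frac{4701}{2} = \frac{7}{2} + \frac{4701}{2} = 2354$)
$\left(4899 + U\right) \left(Q{\left(10,1 \right)} \left(-11\right) + \left(\left(222 - -476\right) + 838\right)\right) = \left(4899 + 2354\right) \left(\left(-6\right) \left(-11\right) + \left(\left(222 - -476\right) + 838\right)\right) = 7253 \left(66 + \left(\left(222 + 476\right) + 838\right)\right) = 7253 \left(66 + \left(698 + 838\right)\right) = 7253 \left(66 + 1536\right) = 7253 \cdot 1602 = 11619306$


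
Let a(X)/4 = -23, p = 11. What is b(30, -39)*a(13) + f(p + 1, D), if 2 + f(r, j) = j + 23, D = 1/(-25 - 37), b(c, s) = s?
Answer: 223757/62 ≈ 3609.0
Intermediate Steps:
D = -1/62 (D = 1/(-62) = -1/62 ≈ -0.016129)
a(X) = -92 (a(X) = 4*(-23) = -92)
f(r, j) = 21 + j (f(r, j) = -2 + (j + 23) = -2 + (23 + j) = 21 + j)
b(30, -39)*a(13) + f(p + 1, D) = -39*(-92) + (21 - 1/62) = 3588 + 1301/62 = 223757/62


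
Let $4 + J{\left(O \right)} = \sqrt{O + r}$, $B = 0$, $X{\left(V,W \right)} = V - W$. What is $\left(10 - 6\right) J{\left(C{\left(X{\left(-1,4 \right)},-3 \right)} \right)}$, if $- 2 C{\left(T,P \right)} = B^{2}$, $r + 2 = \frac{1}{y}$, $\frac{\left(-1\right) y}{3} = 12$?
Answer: $-16 + \frac{2 i \sqrt{73}}{3} \approx -16.0 + 5.696 i$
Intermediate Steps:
$y = -36$ ($y = \left(-3\right) 12 = -36$)
$r = - \frac{73}{36}$ ($r = -2 + \frac{1}{-36} = -2 - \frac{1}{36} = - \frac{73}{36} \approx -2.0278$)
$C{\left(T,P \right)} = 0$ ($C{\left(T,P \right)} = - \frac{0^{2}}{2} = \left(- \frac{1}{2}\right) 0 = 0$)
$J{\left(O \right)} = -4 + \sqrt{- \frac{73}{36} + O}$ ($J{\left(O \right)} = -4 + \sqrt{O - \frac{73}{36}} = -4 + \sqrt{- \frac{73}{36} + O}$)
$\left(10 - 6\right) J{\left(C{\left(X{\left(-1,4 \right)},-3 \right)} \right)} = \left(10 - 6\right) \left(-4 + \frac{\sqrt{-73 + 36 \cdot 0}}{6}\right) = 4 \left(-4 + \frac{\sqrt{-73 + 0}}{6}\right) = 4 \left(-4 + \frac{\sqrt{-73}}{6}\right) = 4 \left(-4 + \frac{i \sqrt{73}}{6}\right) = -16 + \frac{2 i \sqrt{73}}{3}$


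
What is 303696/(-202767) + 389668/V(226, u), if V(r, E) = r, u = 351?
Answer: 13157196010/7637557 ≈ 1722.7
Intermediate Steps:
303696/(-202767) + 389668/V(226, u) = 303696/(-202767) + 389668/226 = 303696*(-1/202767) + 389668*(1/226) = -101232/67589 + 194834/113 = 13157196010/7637557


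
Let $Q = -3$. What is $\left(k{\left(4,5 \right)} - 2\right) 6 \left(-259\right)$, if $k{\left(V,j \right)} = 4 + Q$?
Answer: $1554$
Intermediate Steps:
$k{\left(V,j \right)} = 1$ ($k{\left(V,j \right)} = 4 - 3 = 1$)
$\left(k{\left(4,5 \right)} - 2\right) 6 \left(-259\right) = \left(1 - 2\right) 6 \left(-259\right) = \left(-1\right) 6 \left(-259\right) = \left(-6\right) \left(-259\right) = 1554$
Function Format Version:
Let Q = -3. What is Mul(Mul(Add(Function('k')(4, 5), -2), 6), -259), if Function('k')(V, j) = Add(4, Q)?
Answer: 1554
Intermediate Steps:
Function('k')(V, j) = 1 (Function('k')(V, j) = Add(4, -3) = 1)
Mul(Mul(Add(Function('k')(4, 5), -2), 6), -259) = Mul(Mul(Add(1, -2), 6), -259) = Mul(Mul(-1, 6), -259) = Mul(-6, -259) = 1554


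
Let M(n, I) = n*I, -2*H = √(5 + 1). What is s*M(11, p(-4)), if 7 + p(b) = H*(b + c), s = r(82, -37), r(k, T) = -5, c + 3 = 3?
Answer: 385 - 110*√6 ≈ 115.56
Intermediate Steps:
c = 0 (c = -3 + 3 = 0)
s = -5
H = -√6/2 (H = -√(5 + 1)/2 = -√6/2 ≈ -1.2247)
p(b) = -7 - b*√6/2 (p(b) = -7 + (-√6/2)*(b + 0) = -7 + (-√6/2)*b = -7 - b*√6/2)
M(n, I) = I*n
s*M(11, p(-4)) = -5*(-7 - ½*(-4)*√6)*11 = -5*(-7 + 2*√6)*11 = -5*(-77 + 22*√6) = 385 - 110*√6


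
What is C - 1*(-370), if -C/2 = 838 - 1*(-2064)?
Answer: -5434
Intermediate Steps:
C = -5804 (C = -2*(838 - 1*(-2064)) = -2*(838 + 2064) = -2*2902 = -5804)
C - 1*(-370) = -5804 - 1*(-370) = -5804 + 370 = -5434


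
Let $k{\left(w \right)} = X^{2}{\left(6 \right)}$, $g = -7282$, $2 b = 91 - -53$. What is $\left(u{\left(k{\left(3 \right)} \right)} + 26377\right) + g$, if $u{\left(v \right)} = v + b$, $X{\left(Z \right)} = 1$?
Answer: $19168$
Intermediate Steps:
$b = 72$ ($b = \frac{91 - -53}{2} = \frac{91 + 53}{2} = \frac{1}{2} \cdot 144 = 72$)
$k{\left(w \right)} = 1$ ($k{\left(w \right)} = 1^{2} = 1$)
$u{\left(v \right)} = 72 + v$ ($u{\left(v \right)} = v + 72 = 72 + v$)
$\left(u{\left(k{\left(3 \right)} \right)} + 26377\right) + g = \left(\left(72 + 1\right) + 26377\right) - 7282 = \left(73 + 26377\right) - 7282 = 26450 - 7282 = 19168$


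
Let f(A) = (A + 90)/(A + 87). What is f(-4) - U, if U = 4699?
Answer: -389931/83 ≈ -4698.0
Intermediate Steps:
f(A) = (90 + A)/(87 + A)
f(-4) - U = (90 - 4)/(87 - 4) - 1*4699 = 86/83 - 4699 = -389931/83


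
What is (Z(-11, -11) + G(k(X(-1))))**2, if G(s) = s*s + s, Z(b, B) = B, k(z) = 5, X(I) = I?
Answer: 361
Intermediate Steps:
G(s) = s + s**2 (G(s) = s**2 + s = s + s**2)
(Z(-11, -11) + G(k(X(-1))))**2 = (-11 + 5*(1 + 5))**2 = (-11 + 5*6)**2 = (-11 + 30)**2 = 19**2 = 361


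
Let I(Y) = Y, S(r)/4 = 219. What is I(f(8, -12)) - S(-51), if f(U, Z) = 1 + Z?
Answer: -887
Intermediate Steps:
S(r) = 876 (S(r) = 4*219 = 876)
I(f(8, -12)) - S(-51) = (1 - 12) - 1*876 = -11 - 876 = -887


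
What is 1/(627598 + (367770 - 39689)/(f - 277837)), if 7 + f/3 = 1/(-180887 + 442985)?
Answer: 24275342027/15235127442336500 ≈ 1.5934e-6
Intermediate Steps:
f = -1834685/87366 (f = -21 + 3/(-180887 + 442985) = -21 + 3/262098 = -21 + 3*(1/262098) = -21 + 1/87366 = -1834685/87366 ≈ -21.000)
1/(627598 + (367770 - 39689)/(f - 277837)) = 1/(627598 + (367770 - 39689)/(-1834685/87366 - 277837)) = 1/(627598 + 328081/(-24275342027/87366)) = 1/(627598 + 328081*(-87366/24275342027)) = 1/(627598 - 28663124646/24275342027) = 1/(15235127442336500/24275342027) = 24275342027/15235127442336500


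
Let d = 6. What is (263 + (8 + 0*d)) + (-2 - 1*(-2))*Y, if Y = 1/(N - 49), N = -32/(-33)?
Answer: 271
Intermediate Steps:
N = 32/33 (N = -32*(-1/33) = 32/33 ≈ 0.96970)
Y = -33/1585 (Y = 1/(32/33 - 49) = 1/(-1585/33) = -33/1585 ≈ -0.020820)
(263 + (8 + 0*d)) + (-2 - 1*(-2))*Y = (263 + (8 + 0*6)) + (-2 - 1*(-2))*(-33/1585) = (263 + (8 + 0)) + (-2 + 2)*(-33/1585) = (263 + 8) + 0*(-33/1585) = 271 + 0 = 271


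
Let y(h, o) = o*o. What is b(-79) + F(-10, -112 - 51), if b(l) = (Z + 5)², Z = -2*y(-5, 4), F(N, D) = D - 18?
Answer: 548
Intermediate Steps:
y(h, o) = o²
F(N, D) = -18 + D
Z = -32 (Z = -2*4² = -2*16 = -32)
b(l) = 729 (b(l) = (-32 + 5)² = (-27)² = 729)
b(-79) + F(-10, -112 - 51) = 729 + (-18 + (-112 - 51)) = 729 + (-18 - 163) = 729 - 181 = 548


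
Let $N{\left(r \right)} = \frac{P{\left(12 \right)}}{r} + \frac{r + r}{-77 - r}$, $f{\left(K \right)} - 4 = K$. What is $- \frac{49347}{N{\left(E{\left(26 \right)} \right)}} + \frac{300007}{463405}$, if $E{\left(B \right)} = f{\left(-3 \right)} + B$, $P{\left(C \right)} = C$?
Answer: $\frac{428082763145}{648767} \approx 6.5984 \cdot 10^{5}$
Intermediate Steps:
$f{\left(K \right)} = 4 + K$
$E{\left(B \right)} = 1 + B$ ($E{\left(B \right)} = \left(4 - 3\right) + B = 1 + B$)
$N{\left(r \right)} = \frac{12}{r} + \frac{2 r}{-77 - r}$ ($N{\left(r \right)} = \frac{12}{r} + \frac{r + r}{-77 - r} = \frac{12}{r} + \frac{2 r}{-77 - r}$)
$- \frac{49347}{N{\left(E{\left(26 \right)} \right)}} + \frac{300007}{463405} = - \frac{49347}{2 \frac{1}{1 + 26} \frac{1}{77 + \left(1 + 26\right)} \left(462 - \left(1 + 26\right)^{2} + 6 \left(1 + 26\right)\right)} + \frac{300007}{463405} = - \frac{49347}{2 \cdot \frac{1}{27} \frac{1}{77 + 27} \left(462 - 27^{2} + 6 \cdot 27\right)} + 300007 \cdot \frac{1}{463405} = - \frac{49347}{2 \cdot \frac{1}{27} \cdot \frac{1}{104} \left(462 - 729 + 162\right)} + \frac{300007}{463405} = - \frac{49347}{2 \cdot \frac{1}{27} \cdot \frac{1}{104} \left(-105\right)} + \frac{300007}{463405} = - \frac{49347}{- \frac{35}{468}} + \frac{300007}{463405} = \left(-49347\right) \left(- \frac{468}{35}\right) + \frac{300007}{463405} = \frac{23094396}{35} + \frac{300007}{463405} = \frac{428082763145}{648767}$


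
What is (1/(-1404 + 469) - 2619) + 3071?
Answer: 422619/935 ≈ 452.00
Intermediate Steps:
(1/(-1404 + 469) - 2619) + 3071 = (1/(-935) - 2619) + 3071 = (-1/935 - 2619) + 3071 = -2448766/935 + 3071 = 422619/935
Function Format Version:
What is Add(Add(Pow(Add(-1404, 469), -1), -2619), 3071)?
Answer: Rational(422619, 935) ≈ 452.00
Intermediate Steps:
Add(Add(Pow(Add(-1404, 469), -1), -2619), 3071) = Add(Add(Pow(-935, -1), -2619), 3071) = Add(Add(Rational(-1, 935), -2619), 3071) = Add(Rational(-2448766, 935), 3071) = Rational(422619, 935)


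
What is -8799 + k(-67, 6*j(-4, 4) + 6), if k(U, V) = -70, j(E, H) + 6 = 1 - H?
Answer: -8869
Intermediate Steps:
j(E, H) = -5 - H (j(E, H) = -6 + (1 - H) = -5 - H)
-8799 + k(-67, 6*j(-4, 4) + 6) = -8799 - 70 = -8869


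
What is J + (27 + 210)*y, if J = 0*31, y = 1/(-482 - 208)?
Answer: -79/230 ≈ -0.34348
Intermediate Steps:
y = -1/690 (y = 1/(-690) = -1/690 ≈ -0.0014493)
J = 0
J + (27 + 210)*y = 0 + (27 + 210)*(-1/690) = 0 + 237*(-1/690) = 0 - 79/230 = -79/230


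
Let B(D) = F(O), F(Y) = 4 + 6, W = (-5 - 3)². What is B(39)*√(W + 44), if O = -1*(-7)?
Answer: 60*√3 ≈ 103.92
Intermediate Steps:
O = 7
W = 64 (W = (-8)² = 64)
F(Y) = 10
B(D) = 10
B(39)*√(W + 44) = 10*√(64 + 44) = 10*√108 = 10*(6*√3) = 60*√3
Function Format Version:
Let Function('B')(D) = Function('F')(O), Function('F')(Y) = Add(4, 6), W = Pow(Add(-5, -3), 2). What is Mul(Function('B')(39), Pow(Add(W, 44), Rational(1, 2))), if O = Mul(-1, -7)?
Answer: Mul(60, Pow(3, Rational(1, 2))) ≈ 103.92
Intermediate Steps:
O = 7
W = 64 (W = Pow(-8, 2) = 64)
Function('F')(Y) = 10
Function('B')(D) = 10
Mul(Function('B')(39), Pow(Add(W, 44), Rational(1, 2))) = Mul(10, Pow(Add(64, 44), Rational(1, 2))) = Mul(10, Pow(108, Rational(1, 2))) = Mul(10, Mul(6, Pow(3, Rational(1, 2)))) = Mul(60, Pow(3, Rational(1, 2)))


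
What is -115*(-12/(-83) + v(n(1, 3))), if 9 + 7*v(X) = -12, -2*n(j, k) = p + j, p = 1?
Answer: 27255/83 ≈ 328.37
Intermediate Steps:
n(j, k) = -1/2 - j/2 (n(j, k) = -(1 + j)/2 = -1/2 - j/2)
v(X) = -3 (v(X) = -9/7 + (1/7)*(-12) = -9/7 - 12/7 = -3)
-115*(-12/(-83) + v(n(1, 3))) = -115*(-12/(-83) - 3) = -115*(-12*(-1/83) - 3) = -115*(12/83 - 3) = -115*(-237/83) = 27255/83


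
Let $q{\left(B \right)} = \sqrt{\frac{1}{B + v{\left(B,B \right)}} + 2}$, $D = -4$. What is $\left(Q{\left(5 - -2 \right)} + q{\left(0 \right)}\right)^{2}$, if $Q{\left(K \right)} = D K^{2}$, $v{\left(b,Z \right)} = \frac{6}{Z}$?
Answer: $\text{NaN} \approx \text{NaN}$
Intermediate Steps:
$q{\left(B \right)} = \sqrt{2 + \frac{1}{B + \frac{6}{B}}}$ ($q{\left(B \right)} = \sqrt{\frac{1}{B + \frac{6}{B}} + 2} = \sqrt{2 + \frac{1}{B + \frac{6}{B}}}$)
$Q{\left(K \right)} = - 4 K^{2}$
$\left(Q{\left(5 - -2 \right)} + q{\left(0 \right)}\right)^{2} = \left(- 4 \left(5 - -2\right)^{2} + \sqrt{\frac{12 + 0 \left(1 + 2 \cdot 0\right)}{6 + 0^{2}}}\right)^{2} = \left(- 4 \left(5 + 2\right)^{2} + \sqrt{\frac{12 + 0 \left(1 + 0\right)}{6 + 0}}\right)^{2} = \left(- 4 \cdot 7^{2} + \sqrt{\frac{12 + 0 \cdot 1}{6}}\right)^{2} = \left(\left(-4\right) 49 + \sqrt{\frac{12 + 0}{6}}\right)^{2} = \left(-196 + \sqrt{\frac{1}{6} \cdot 12}\right)^{2} = \left(-196 + \sqrt{2}\right)^{2}$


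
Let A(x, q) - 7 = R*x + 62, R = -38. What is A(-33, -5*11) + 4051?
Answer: 5374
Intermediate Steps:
A(x, q) = 69 - 38*x (A(x, q) = 7 + (-38*x + 62) = 7 + (62 - 38*x) = 69 - 38*x)
A(-33, -5*11) + 4051 = (69 - 38*(-33)) + 4051 = (69 + 1254) + 4051 = 1323 + 4051 = 5374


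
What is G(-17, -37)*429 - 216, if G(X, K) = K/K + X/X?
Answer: 642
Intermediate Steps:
G(X, K) = 2 (G(X, K) = 1 + 1 = 2)
G(-17, -37)*429 - 216 = 2*429 - 216 = 858 - 216 = 642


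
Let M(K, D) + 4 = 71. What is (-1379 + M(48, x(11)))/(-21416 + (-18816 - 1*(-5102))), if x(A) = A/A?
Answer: 656/17565 ≈ 0.037347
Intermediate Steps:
x(A) = 1
M(K, D) = 67 (M(K, D) = -4 + 71 = 67)
(-1379 + M(48, x(11)))/(-21416 + (-18816 - 1*(-5102))) = (-1379 + 67)/(-21416 + (-18816 - 1*(-5102))) = -1312/(-21416 + (-18816 + 5102)) = -1312/(-21416 - 13714) = -1312/(-35130) = -1312*(-1/35130) = 656/17565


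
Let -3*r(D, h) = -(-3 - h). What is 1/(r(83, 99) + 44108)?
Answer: 1/44074 ≈ 2.2689e-5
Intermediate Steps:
r(D, h) = -1 - h/3 (r(D, h) = -(-1)*(-3 - h)/3 = -(3 + h)/3 = -1 - h/3)
1/(r(83, 99) + 44108) = 1/((-1 - 1/3*99) + 44108) = 1/((-1 - 33) + 44108) = 1/(-34 + 44108) = 1/44074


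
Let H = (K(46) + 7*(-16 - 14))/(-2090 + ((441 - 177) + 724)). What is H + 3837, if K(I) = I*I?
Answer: 2113234/551 ≈ 3835.3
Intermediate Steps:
K(I) = I²
H = -953/551 (H = (46² + 7*(-16 - 14))/(-2090 + ((441 - 177) + 724)) = (2116 + 7*(-30))/(-2090 + (264 + 724)) = (2116 - 210)/(-2090 + 988) = 1906/(-1102) = 1906*(-1/1102) = -953/551 ≈ -1.7296)
H + 3837 = -953/551 + 3837 = 2113234/551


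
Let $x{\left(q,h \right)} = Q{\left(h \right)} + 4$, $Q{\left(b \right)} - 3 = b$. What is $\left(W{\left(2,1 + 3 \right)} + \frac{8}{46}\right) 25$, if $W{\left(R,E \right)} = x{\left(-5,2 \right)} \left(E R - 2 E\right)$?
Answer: $\frac{100}{23} \approx 4.3478$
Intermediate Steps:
$Q{\left(b \right)} = 3 + b$
$x{\left(q,h \right)} = 7 + h$ ($x{\left(q,h \right)} = \left(3 + h\right) + 4 = 7 + h$)
$W{\left(R,E \right)} = - 18 E + 9 E R$ ($W{\left(R,E \right)} = \left(7 + 2\right) \left(E R - 2 E\right) = 9 \left(- 2 E + E R\right) = - 18 E + 9 E R$)
$\left(W{\left(2,1 + 3 \right)} + \frac{8}{46}\right) 25 = \left(9 \left(1 + 3\right) \left(-2 + 2\right) + \frac{8}{46}\right) 25 = \left(9 \cdot 4 \cdot 0 + 8 \cdot \frac{1}{46}\right) 25 = \left(0 + \frac{4}{23}\right) 25 = \frac{4}{23} \cdot 25 = \frac{100}{23}$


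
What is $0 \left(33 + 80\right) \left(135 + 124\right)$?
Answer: $0$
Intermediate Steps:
$0 \left(33 + 80\right) \left(135 + 124\right) = 0 \cdot 113 \cdot 259 = 0 \cdot 29267 = 0$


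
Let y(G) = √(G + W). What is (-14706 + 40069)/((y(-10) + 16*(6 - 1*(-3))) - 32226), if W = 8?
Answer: -406847883/514627363 - 25363*I*√2/1029254726 ≈ -0.79057 - 3.4849e-5*I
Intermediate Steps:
y(G) = √(8 + G) (y(G) = √(G + 8) = √(8 + G))
(-14706 + 40069)/((y(-10) + 16*(6 - 1*(-3))) - 32226) = (-14706 + 40069)/((√(8 - 10) + 16*(6 - 1*(-3))) - 32226) = 25363/((√(-2) + 16*(6 + 3)) - 32226) = 25363/((I*√2 + 16*9) - 32226) = 25363/((I*√2 + 144) - 32226) = 25363/((144 + I*√2) - 32226) = 25363/(-32082 + I*√2)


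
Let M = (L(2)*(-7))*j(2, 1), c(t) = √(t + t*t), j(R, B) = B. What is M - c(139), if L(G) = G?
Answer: -14 - 2*√4865 ≈ -153.50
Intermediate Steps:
c(t) = √(t + t²)
M = -14 (M = (2*(-7))*1 = -14*1 = -14)
M - c(139) = -14 - √(139*(1 + 139)) = -14 - √(139*140) = -14 - √19460 = -14 - 2*√4865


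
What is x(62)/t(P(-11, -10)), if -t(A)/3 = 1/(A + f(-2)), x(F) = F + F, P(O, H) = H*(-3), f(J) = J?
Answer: -3472/3 ≈ -1157.3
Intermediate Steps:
P(O, H) = -3*H
x(F) = 2*F
t(A) = -3/(-2 + A) (t(A) = -3/(A - 2) = -3/(-2 + A))
x(62)/t(P(-11, -10)) = (2*62)/((-3/(-2 - 3*(-10)))) = 124/((-3/(-2 + 30))) = 124/((-3/28)) = 124/((-3*1/28)) = 124/(-3/28) = 124*(-28/3) = -3472/3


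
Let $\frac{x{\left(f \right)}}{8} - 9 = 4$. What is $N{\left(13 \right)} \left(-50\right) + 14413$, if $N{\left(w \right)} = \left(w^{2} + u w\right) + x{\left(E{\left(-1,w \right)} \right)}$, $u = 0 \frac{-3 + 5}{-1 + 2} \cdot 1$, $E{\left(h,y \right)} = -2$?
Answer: $763$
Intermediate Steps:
$x{\left(f \right)} = 104$ ($x{\left(f \right)} = 72 + 8 \cdot 4 = 72 + 32 = 104$)
$u = 0$ ($u = 0 \cdot \frac{2}{1} \cdot 1 = 0 \cdot 2 \cdot 1 \cdot 1 = 0 \cdot 2 \cdot 1 = 0 \cdot 1 = 0$)
$N{\left(w \right)} = 104 + w^{2}$ ($N{\left(w \right)} = \left(w^{2} + 0 w\right) + 104 = \left(w^{2} + 0\right) + 104 = w^{2} + 104 = 104 + w^{2}$)
$N{\left(13 \right)} \left(-50\right) + 14413 = \left(104 + 13^{2}\right) \left(-50\right) + 14413 = \left(104 + 169\right) \left(-50\right) + 14413 = 273 \left(-50\right) + 14413 = -13650 + 14413 = 763$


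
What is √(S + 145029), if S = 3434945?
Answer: √3579974 ≈ 1892.1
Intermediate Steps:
√(S + 145029) = √(3434945 + 145029) = √3579974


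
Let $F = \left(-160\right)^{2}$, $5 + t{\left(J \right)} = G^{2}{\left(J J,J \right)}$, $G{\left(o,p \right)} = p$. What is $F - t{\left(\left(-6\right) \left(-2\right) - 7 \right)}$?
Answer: $25580$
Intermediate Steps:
$t{\left(J \right)} = -5 + J^{2}$
$F = 25600$
$F - t{\left(\left(-6\right) \left(-2\right) - 7 \right)} = 25600 - \left(-5 + \left(\left(-6\right) \left(-2\right) - 7\right)^{2}\right) = 25600 - \left(-5 + \left(12 - 7\right)^{2}\right) = 25600 - \left(-5 + 5^{2}\right) = 25600 - \left(-5 + 25\right) = 25600 - 20 = 25580$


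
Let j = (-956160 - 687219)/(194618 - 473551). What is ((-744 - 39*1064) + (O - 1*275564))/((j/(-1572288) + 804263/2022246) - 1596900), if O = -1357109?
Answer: 9394570366167294144/8956993994000810099 ≈ 1.0489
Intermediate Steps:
j = 1643379/278933 (j = -1643379/(-278933) = -1643379*(-1/278933) = 1643379/278933 ≈ 5.8917)
((-744 - 39*1064) + (O - 1*275564))/((j/(-1572288) + 804263/2022246) - 1596900) = ((-744 - 39*1064) + (-1357109 - 1*275564))/(((1643379/278933)/(-1572288) + 804263/2022246) - 1596900) = ((-744 - 41496) + (-1357109 - 275564))/(((1643379/278933)*(-1/1572288) + 804263*(1/2022246)) - 1596900) = (-42240 - 1632673)/((-547793/146187669568 + 804263/2022246) - 1596900) = -1674913/(2230718057101/5608990058688 - 1596900) = -1674913/(-8956993994000810099/5608990058688) = -1674913*(-5608990058688/8956993994000810099) = 9394570366167294144/8956993994000810099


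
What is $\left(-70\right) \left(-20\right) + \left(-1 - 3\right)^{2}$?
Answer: $1416$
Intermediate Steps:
$\left(-70\right) \left(-20\right) + \left(-1 - 3\right)^{2} = 1400 + \left(-4\right)^{2} = 1400 + 16 = 1416$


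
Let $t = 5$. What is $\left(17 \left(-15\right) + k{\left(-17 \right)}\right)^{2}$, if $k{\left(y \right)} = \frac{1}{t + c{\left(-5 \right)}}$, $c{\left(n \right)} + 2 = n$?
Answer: $\frac{261121}{4} \approx 65280.0$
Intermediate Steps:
$c{\left(n \right)} = -2 + n$
$k{\left(y \right)} = - \frac{1}{2}$ ($k{\left(y \right)} = \frac{1}{5 - 7} = \frac{1}{-2} = - \frac{1}{2}$)
$\left(17 \left(-15\right) + k{\left(-17 \right)}\right)^{2} = \left(17 \left(-15\right) - \frac{1}{2}\right)^{2} = \left(-255 - \frac{1}{2}\right)^{2} = \left(- \frac{511}{2}\right)^{2} = \frac{261121}{4}$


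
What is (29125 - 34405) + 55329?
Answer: 50049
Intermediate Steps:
(29125 - 34405) + 55329 = -5280 + 55329 = 50049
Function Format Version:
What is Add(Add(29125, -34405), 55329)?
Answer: 50049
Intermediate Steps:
Add(Add(29125, -34405), 55329) = Add(-5280, 55329) = 50049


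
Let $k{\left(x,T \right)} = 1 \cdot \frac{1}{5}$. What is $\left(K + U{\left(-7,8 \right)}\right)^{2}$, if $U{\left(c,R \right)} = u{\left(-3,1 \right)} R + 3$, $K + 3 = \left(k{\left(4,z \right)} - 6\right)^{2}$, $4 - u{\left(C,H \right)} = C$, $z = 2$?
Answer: $\frac{5022081}{625} \approx 8035.3$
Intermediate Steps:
$k{\left(x,T \right)} = \frac{1}{5}$ ($k{\left(x,T \right)} = 1 \cdot \frac{1}{5} = \frac{1}{5}$)
$u{\left(C,H \right)} = 4 - C$
$K = \frac{766}{25}$ ($K = -3 + \left(\frac{1}{5} - 6\right)^{2} = -3 + \left(- \frac{29}{5}\right)^{2} = -3 + \frac{841}{25} = \frac{766}{25} \approx 30.64$)
$U{\left(c,R \right)} = 3 + 7 R$ ($U{\left(c,R \right)} = \left(4 - -3\right) R + 3 = \left(4 + 3\right) R + 3 = 7 R + 3 = 3 + 7 R$)
$\left(K + U{\left(-7,8 \right)}\right)^{2} = \left(\frac{766}{25} + \left(3 + 7 \cdot 8\right)\right)^{2} = \left(\frac{766}{25} + \left(3 + 56\right)\right)^{2} = \left(\frac{766}{25} + 59\right)^{2} = \left(\frac{2241}{25}\right)^{2} = \frac{5022081}{625}$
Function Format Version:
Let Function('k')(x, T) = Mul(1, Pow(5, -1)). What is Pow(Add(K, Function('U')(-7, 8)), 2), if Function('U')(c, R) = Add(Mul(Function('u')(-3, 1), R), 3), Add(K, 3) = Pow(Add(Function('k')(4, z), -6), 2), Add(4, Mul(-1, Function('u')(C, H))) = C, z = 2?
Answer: Rational(5022081, 625) ≈ 8035.3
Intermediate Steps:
Function('k')(x, T) = Rational(1, 5) (Function('k')(x, T) = Mul(1, Rational(1, 5)) = Rational(1, 5))
Function('u')(C, H) = Add(4, Mul(-1, C))
K = Rational(766, 25) (K = Add(-3, Pow(Add(Rational(1, 5), -6), 2)) = Add(-3, Pow(Rational(-29, 5), 2)) = Add(-3, Rational(841, 25)) = Rational(766, 25) ≈ 30.640)
Function('U')(c, R) = Add(3, Mul(7, R)) (Function('U')(c, R) = Add(Mul(Add(4, Mul(-1, -3)), R), 3) = Add(Mul(Add(4, 3), R), 3) = Add(Mul(7, R), 3) = Add(3, Mul(7, R)))
Pow(Add(K, Function('U')(-7, 8)), 2) = Pow(Add(Rational(766, 25), Add(3, Mul(7, 8))), 2) = Pow(Add(Rational(766, 25), Add(3, 56)), 2) = Pow(Add(Rational(766, 25), 59), 2) = Pow(Rational(2241, 25), 2) = Rational(5022081, 625)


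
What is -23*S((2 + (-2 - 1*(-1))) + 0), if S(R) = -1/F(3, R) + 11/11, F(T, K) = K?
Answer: 0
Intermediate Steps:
S(R) = 1 - 1/R (S(R) = -1/R + 11/11 = -1/R + 11*(1/11) = -1/R + 1 = 1 - 1/R)
-23*S((2 + (-2 - 1*(-1))) + 0) = -23*(-1 + ((2 + (-2 - 1*(-1))) + 0))/((2 + (-2 - 1*(-1))) + 0) = -23*(-1 + ((2 + (-2 + 1)) + 0))/((2 + (-2 + 1)) + 0) = -23*(-1 + ((2 - 1) + 0))/((2 - 1) + 0) = -23*(-1 + (1 + 0))/(1 + 0) = -23*(-1 + 1)/1 = -23*0 = 0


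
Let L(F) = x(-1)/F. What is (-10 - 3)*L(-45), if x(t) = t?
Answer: -13/45 ≈ -0.28889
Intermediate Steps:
L(F) = -1/F
(-10 - 3)*L(-45) = (-10 - 3)*(-1/(-45)) = -(-13)*(-1)/45 = -13*1/45 = -13/45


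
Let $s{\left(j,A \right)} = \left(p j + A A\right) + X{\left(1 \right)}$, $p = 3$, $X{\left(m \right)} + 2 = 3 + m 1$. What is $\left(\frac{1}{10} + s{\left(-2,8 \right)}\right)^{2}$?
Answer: $\frac{361201}{100} \approx 3612.0$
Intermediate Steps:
$X{\left(m \right)} = 1 + m$ ($X{\left(m \right)} = -2 + \left(3 + m 1\right) = -2 + \left(3 + m\right) = 1 + m$)
$s{\left(j,A \right)} = 2 + A^{2} + 3 j$ ($s{\left(j,A \right)} = \left(3 j + A A\right) + \left(1 + 1\right) = \left(3 j + A^{2}\right) + 2 = \left(A^{2} + 3 j\right) + 2 = 2 + A^{2} + 3 j$)
$\left(\frac{1}{10} + s{\left(-2,8 \right)}\right)^{2} = \left(\frac{1}{10} + \left(2 + 8^{2} + 3 \left(-2\right)\right)\right)^{2} = \left(\frac{1}{10} + \left(2 + 64 - 6\right)\right)^{2} = \left(\frac{1}{10} + 60\right)^{2} = \left(\frac{601}{10}\right)^{2} = \frac{361201}{100}$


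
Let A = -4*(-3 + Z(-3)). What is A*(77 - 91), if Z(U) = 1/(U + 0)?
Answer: -560/3 ≈ -186.67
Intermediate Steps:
Z(U) = 1/U
A = 40/3 (A = -4*(-3 + 1/(-3)) = -4*(-3 - 1/3) = -4*(-10/3) = 40/3 ≈ 13.333)
A*(77 - 91) = 40*(77 - 91)/3 = (40/3)*(-14) = -560/3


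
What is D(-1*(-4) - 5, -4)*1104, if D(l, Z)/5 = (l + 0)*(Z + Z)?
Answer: 44160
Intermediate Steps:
D(l, Z) = 10*Z*l (D(l, Z) = 5*((l + 0)*(Z + Z)) = 5*(l*(2*Z)) = 5*(2*Z*l) = 10*Z*l)
D(-1*(-4) - 5, -4)*1104 = (10*(-4)*(-1*(-4) - 5))*1104 = (10*(-4)*(4 - 5))*1104 = (10*(-4)*(-1))*1104 = 40*1104 = 44160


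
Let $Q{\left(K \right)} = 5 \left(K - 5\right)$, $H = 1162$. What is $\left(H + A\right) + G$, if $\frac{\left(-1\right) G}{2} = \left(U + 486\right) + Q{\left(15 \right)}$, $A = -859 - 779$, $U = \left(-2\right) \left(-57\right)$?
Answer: $-1776$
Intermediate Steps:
$U = 114$
$Q{\left(K \right)} = -25 + 5 K$ ($Q{\left(K \right)} = 5 \left(-5 + K\right) = -25 + 5 K$)
$A = -1638$ ($A = -859 - 779 = -1638$)
$G = -1300$ ($G = - 2 \left(\left(114 + 486\right) + \left(-25 + 5 \cdot 15\right)\right) = - 2 \left(600 + \left(-25 + 75\right)\right) = - 2 \left(600 + 50\right) = \left(-2\right) 650 = -1300$)
$\left(H + A\right) + G = \left(1162 - 1638\right) - 1300 = -476 - 1300 = -1776$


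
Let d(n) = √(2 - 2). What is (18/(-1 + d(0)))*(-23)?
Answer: 414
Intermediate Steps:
d(n) = 0 (d(n) = √0 = 0)
(18/(-1 + d(0)))*(-23) = (18/(-1 + 0))*(-23) = (18/(-1))*(-23) = (18*(-1))*(-23) = -18*(-23) = 414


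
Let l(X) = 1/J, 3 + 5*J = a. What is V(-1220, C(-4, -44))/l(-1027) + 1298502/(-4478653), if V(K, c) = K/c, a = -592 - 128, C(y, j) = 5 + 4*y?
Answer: -790102416558/49265183 ≈ -16038.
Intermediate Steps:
a = -720
J = -723/5 (J = -3/5 + (1/5)*(-720) = -3/5 - 144 = -723/5 ≈ -144.60)
l(X) = -5/723 (l(X) = 1/(-723/5) = -5/723)
V(-1220, C(-4, -44))/l(-1027) + 1298502/(-4478653) = (-1220/(5 + 4*(-4)))/(-5/723) + 1298502/(-4478653) = -1220/(5 - 16)*(-723/5) + 1298502*(-1/4478653) = -1220/(-11)*(-723/5) - 1298502/4478653 = -1220*(-1/11)*(-723/5) - 1298502/4478653 = (1220/11)*(-723/5) - 1298502/4478653 = -176412/11 - 1298502/4478653 = -790102416558/49265183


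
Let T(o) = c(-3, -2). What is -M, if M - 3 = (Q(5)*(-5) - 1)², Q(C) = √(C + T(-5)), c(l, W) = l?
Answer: -54 - 10*√2 ≈ -68.142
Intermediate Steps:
T(o) = -3
Q(C) = √(-3 + C) (Q(C) = √(C - 3) = √(-3 + C))
M = 3 + (-1 - 5*√2)² (M = 3 + (√(-3 + 5)*(-5) - 1)² = 3 + (√2*(-5) - 1)² = 3 + (-5*√2 - 1)² = 3 + (-1 - 5*√2)² ≈ 68.142)
-M = -(54 + 10*√2) = -54 - 10*√2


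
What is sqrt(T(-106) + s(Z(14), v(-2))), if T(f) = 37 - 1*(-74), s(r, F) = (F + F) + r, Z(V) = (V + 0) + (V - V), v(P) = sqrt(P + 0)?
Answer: sqrt(125 + 2*I*sqrt(2)) ≈ 11.181 + 0.1265*I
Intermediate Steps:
v(P) = sqrt(P)
Z(V) = V (Z(V) = V + 0 = V)
s(r, F) = r + 2*F (s(r, F) = 2*F + r = r + 2*F)
T(f) = 111 (T(f) = 37 + 74 = 111)
sqrt(T(-106) + s(Z(14), v(-2))) = sqrt(111 + (14 + 2*sqrt(-2))) = sqrt(111 + (14 + 2*(I*sqrt(2)))) = sqrt(111 + (14 + 2*I*sqrt(2))) = sqrt(125 + 2*I*sqrt(2))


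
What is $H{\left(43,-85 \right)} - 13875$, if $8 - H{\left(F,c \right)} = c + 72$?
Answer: $-13854$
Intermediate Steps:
$H{\left(F,c \right)} = -64 - c$ ($H{\left(F,c \right)} = 8 - \left(c + 72\right) = 8 - \left(72 + c\right) = -64 - c$)
$H{\left(43,-85 \right)} - 13875 = \left(-64 - -85\right) - 13875 = \left(-64 + 85\right) - 13875 = 21 - 13875 = -13854$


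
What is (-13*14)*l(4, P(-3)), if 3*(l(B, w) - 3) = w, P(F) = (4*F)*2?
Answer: 910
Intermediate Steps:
P(F) = 8*F
l(B, w) = 3 + w/3
(-13*14)*l(4, P(-3)) = (-13*14)*(3 + (8*(-3))/3) = -182*(3 + (⅓)*(-24)) = -182*(3 - 8) = -182*(-5) = 910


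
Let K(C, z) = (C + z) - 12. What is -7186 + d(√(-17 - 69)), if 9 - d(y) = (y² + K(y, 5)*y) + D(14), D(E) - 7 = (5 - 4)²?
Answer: -7013 + 7*I*√86 ≈ -7013.0 + 64.915*I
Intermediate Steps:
K(C, z) = -12 + C + z
D(E) = 8 (D(E) = 7 + (5 - 4)² = 7 + 1² = 7 + 1 = 8)
d(y) = 1 - y² - y*(-7 + y) (d(y) = 9 - ((y² + (-12 + y + 5)*y) + 8) = 9 - ((y² + (-7 + y)*y) + 8) = 9 - ((y² + y*(-7 + y)) + 8) = 9 - (8 + y² + y*(-7 + y)) = 9 + (-8 - y² - y*(-7 + y)) = 1 - y² - y*(-7 + y))
-7186 + d(√(-17 - 69)) = -7186 + (1 - (√(-17 - 69))² - √(-17 - 69)*(-7 + √(-17 - 69))) = -7186 + (1 - (√(-86))² - √(-86)*(-7 + √(-86))) = -7186 + (1 - (I*√86)² - I*√86*(-7 + I*√86)) = -7186 + (1 - 1*(-86) - I*√86*(-7 + I*√86)) = -7186 + (1 + 86 - I*√86*(-7 + I*√86)) = -7186 + (87 - I*√86*(-7 + I*√86)) = -7099 - I*√86*(-7 + I*√86)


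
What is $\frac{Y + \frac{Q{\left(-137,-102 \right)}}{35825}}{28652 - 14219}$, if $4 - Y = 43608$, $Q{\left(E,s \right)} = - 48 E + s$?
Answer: $- \frac{1562106826}{517062225} \approx -3.0211$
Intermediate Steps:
$Q{\left(E,s \right)} = s - 48 E$
$Y = -43604$ ($Y = 4 - 43608 = -43604$)
$\frac{Y + \frac{Q{\left(-137,-102 \right)}}{35825}}{28652 - 14219} = \frac{-43604 + \frac{-102 - -6576}{35825}}{28652 - 14219} = \frac{-43604 + \left(-102 + 6576\right) \frac{1}{35825}}{14433} = \left(-43604 + 6474 \cdot \frac{1}{35825}\right) \frac{1}{14433} = \left(-43604 + \frac{6474}{35825}\right) \frac{1}{14433} = \left(- \frac{1562106826}{35825}\right) \frac{1}{14433} = - \frac{1562106826}{517062225}$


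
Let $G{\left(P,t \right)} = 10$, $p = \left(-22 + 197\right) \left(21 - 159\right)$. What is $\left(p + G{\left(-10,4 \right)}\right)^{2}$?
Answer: $582739600$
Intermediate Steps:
$p = -24150$ ($p = 175 \left(-138\right) = -24150$)
$\left(p + G{\left(-10,4 \right)}\right)^{2} = \left(-24150 + 10\right)^{2} = \left(-24140\right)^{2} = 582739600$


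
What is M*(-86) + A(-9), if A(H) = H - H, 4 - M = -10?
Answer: -1204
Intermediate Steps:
M = 14 (M = 4 - 1*(-10) = 4 + 10 = 14)
A(H) = 0
M*(-86) + A(-9) = 14*(-86) + 0 = -1204 + 0 = -1204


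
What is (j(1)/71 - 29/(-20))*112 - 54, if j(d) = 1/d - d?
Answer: 542/5 ≈ 108.40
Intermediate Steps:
(j(1)/71 - 29/(-20))*112 - 54 = ((1/1 - 1*1)/71 - 29/(-20))*112 - 54 = ((1 - 1)*(1/71) - 29*(-1/20))*112 - 54 = (0*(1/71) + 29/20)*112 - 54 = (0 + 29/20)*112 - 54 = (29/20)*112 - 54 = 812/5 - 54 = 542/5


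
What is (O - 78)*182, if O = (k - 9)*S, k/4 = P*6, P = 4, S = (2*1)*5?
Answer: 144144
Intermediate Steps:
S = 10 (S = 2*5 = 10)
k = 96 (k = 4*(4*6) = 4*24 = 96)
O = 870 (O = (96 - 9)*10 = 87*10 = 870)
(O - 78)*182 = (870 - 78)*182 = 792*182 = 144144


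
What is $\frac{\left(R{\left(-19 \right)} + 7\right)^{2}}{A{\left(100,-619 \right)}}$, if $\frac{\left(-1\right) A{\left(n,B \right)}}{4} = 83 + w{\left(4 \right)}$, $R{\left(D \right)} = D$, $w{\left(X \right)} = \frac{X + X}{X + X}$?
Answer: $- \frac{3}{7} \approx -0.42857$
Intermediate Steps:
$w{\left(X \right)} = 1$ ($w{\left(X \right)} = \frac{2 X}{2 X} = 2 X \frac{1}{2 X} = 1$)
$A{\left(n,B \right)} = -336$ ($A{\left(n,B \right)} = - 4 \left(83 + 1\right) = \left(-4\right) 84 = -336$)
$\frac{\left(R{\left(-19 \right)} + 7\right)^{2}}{A{\left(100,-619 \right)}} = \frac{\left(-19 + 7\right)^{2}}{-336} = \left(-12\right)^{2} \left(- \frac{1}{336}\right) = 144 \left(- \frac{1}{336}\right) = - \frac{3}{7}$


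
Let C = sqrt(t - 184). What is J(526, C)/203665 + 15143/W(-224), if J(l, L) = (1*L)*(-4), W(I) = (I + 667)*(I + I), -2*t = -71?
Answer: -15143/198464 - 6*I*sqrt(66)/203665 ≈ -0.076301 - 0.00023934*I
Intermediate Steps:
t = 71/2 (t = -1/2*(-71) = 71/2 ≈ 35.500)
W(I) = 2*I*(667 + I) (W(I) = (667 + I)*(2*I) = 2*I*(667 + I))
C = 3*I*sqrt(66)/2 (C = sqrt(71/2 - 184) = sqrt(-297/2) = 3*I*sqrt(66)/2 ≈ 12.186*I)
J(l, L) = -4*L (J(l, L) = L*(-4) = -4*L)
J(526, C)/203665 + 15143/W(-224) = -6*I*sqrt(66)/203665 + 15143/((2*(-224)*(667 - 224))) = -6*I*sqrt(66)*(1/203665) + 15143/((2*(-224)*443)) = -6*I*sqrt(66)/203665 + 15143/(-198464) = -6*I*sqrt(66)/203665 + 15143*(-1/198464) = -6*I*sqrt(66)/203665 - 15143/198464 = -15143/198464 - 6*I*sqrt(66)/203665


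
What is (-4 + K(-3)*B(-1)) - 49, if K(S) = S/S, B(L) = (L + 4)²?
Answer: -44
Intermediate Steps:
B(L) = (4 + L)²
K(S) = 1
(-4 + K(-3)*B(-1)) - 49 = (-4 + 1*(4 - 1)²) - 49 = (-4 + 1*3²) - 49 = (-4 + 1*9) - 49 = (-4 + 9) - 49 = 5 - 49 = -44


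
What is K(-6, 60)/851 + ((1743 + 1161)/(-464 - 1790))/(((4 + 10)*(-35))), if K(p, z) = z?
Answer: 747162/10216255 ≈ 0.073135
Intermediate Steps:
K(-6, 60)/851 + ((1743 + 1161)/(-464 - 1790))/(((4 + 10)*(-35))) = 60/851 + ((1743 + 1161)/(-464 - 1790))/(((4 + 10)*(-35))) = 60*(1/851) + (2904/(-2254))/((14*(-35))) = 60/851 + (2904*(-1/2254))/(-490) = 60/851 - 1452/1127*(-1/490) = 60/851 + 726/276115 = 747162/10216255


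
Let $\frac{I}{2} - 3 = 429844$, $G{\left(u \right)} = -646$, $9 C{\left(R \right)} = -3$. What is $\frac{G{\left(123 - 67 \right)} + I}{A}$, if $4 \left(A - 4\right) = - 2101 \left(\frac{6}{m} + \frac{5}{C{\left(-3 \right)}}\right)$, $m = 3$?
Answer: $\frac{3436192}{27329} \approx 125.73$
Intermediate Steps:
$C{\left(R \right)} = - \frac{1}{3}$ ($C{\left(R \right)} = \frac{1}{9} \left(-3\right) = - \frac{1}{3}$)
$I = 859694$ ($I = 6 + 2 \cdot 429844 = 6 + 859688 = 859694$)
$A = \frac{27329}{4}$ ($A = 4 + \frac{\left(-2101\right) \left(\frac{6}{3} + \frac{5}{- \frac{1}{3}}\right)}{4} = 4 + \frac{\left(-2101\right) \left(6 \cdot \frac{1}{3} + 5 \left(-3\right)\right)}{4} = 4 + \frac{\left(-2101\right) \left(2 - 15\right)}{4} = 4 + \frac{\left(-2101\right) \left(-13\right)}{4} = 4 + \frac{1}{4} \cdot 27313 = 4 + \frac{27313}{4} = \frac{27329}{4} \approx 6832.3$)
$\frac{G{\left(123 - 67 \right)} + I}{A} = \frac{-646 + 859694}{\frac{27329}{4}} = 859048 \cdot \frac{4}{27329} = \frac{3436192}{27329}$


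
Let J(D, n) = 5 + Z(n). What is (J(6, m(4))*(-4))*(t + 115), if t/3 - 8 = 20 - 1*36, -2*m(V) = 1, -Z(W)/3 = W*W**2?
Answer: -3913/2 ≈ -1956.5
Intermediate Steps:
Z(W) = -3*W**3 (Z(W) = -3*W*W**2 = -3*W**3)
m(V) = -1/2 (m(V) = -1/2*1 = -1/2)
t = -24 (t = 24 + 3*(20 - 1*36) = 24 + 3*(20 - 36) = 24 + 3*(-16) = 24 - 48 = -24)
J(D, n) = 5 - 3*n**3
(J(6, m(4))*(-4))*(t + 115) = ((5 - 3*(-1/2)**3)*(-4))*(-24 + 115) = ((5 - 3*(-1/8))*(-4))*91 = ((5 + 3/8)*(-4))*91 = ((43/8)*(-4))*91 = -43/2*91 = -3913/2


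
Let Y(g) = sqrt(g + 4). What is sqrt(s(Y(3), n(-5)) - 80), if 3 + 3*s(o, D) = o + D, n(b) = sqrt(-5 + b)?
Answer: sqrt(-729 + 3*sqrt(7) + 3*I*sqrt(10))/3 ≈ 0.058881 + 8.9511*I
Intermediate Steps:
Y(g) = sqrt(4 + g)
s(o, D) = -1 + D/3 + o/3 (s(o, D) = -1 + (o + D)/3 = -1 + (D + o)/3 = -1 + (D/3 + o/3) = -1 + D/3 + o/3)
sqrt(s(Y(3), n(-5)) - 80) = sqrt((-1 + sqrt(-5 - 5)/3 + sqrt(4 + 3)/3) - 80) = sqrt((-1 + sqrt(-10)/3 + sqrt(7)/3) - 80) = sqrt((-1 + (I*sqrt(10))/3 + sqrt(7)/3) - 80) = sqrt((-1 + I*sqrt(10)/3 + sqrt(7)/3) - 80) = sqrt((-1 + sqrt(7)/3 + I*sqrt(10)/3) - 80) = sqrt(-81 + sqrt(7)/3 + I*sqrt(10)/3)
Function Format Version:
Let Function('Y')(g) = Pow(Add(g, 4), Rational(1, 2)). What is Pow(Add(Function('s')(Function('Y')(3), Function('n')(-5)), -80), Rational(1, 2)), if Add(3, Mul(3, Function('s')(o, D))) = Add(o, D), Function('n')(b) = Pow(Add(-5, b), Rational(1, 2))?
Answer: Mul(Rational(1, 3), Pow(Add(-729, Mul(3, Pow(7, Rational(1, 2))), Mul(3, I, Pow(10, Rational(1, 2)))), Rational(1, 2))) ≈ Add(0.058881, Mul(8.9511, I))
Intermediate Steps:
Function('Y')(g) = Pow(Add(4, g), Rational(1, 2))
Function('s')(o, D) = Add(-1, Mul(Rational(1, 3), D), Mul(Rational(1, 3), o)) (Function('s')(o, D) = Add(-1, Mul(Rational(1, 3), Add(o, D))) = Add(-1, Mul(Rational(1, 3), Add(D, o))) = Add(-1, Add(Mul(Rational(1, 3), D), Mul(Rational(1, 3), o))) = Add(-1, Mul(Rational(1, 3), D), Mul(Rational(1, 3), o)))
Pow(Add(Function('s')(Function('Y')(3), Function('n')(-5)), -80), Rational(1, 2)) = Pow(Add(Add(-1, Mul(Rational(1, 3), Pow(Add(-5, -5), Rational(1, 2))), Mul(Rational(1, 3), Pow(Add(4, 3), Rational(1, 2)))), -80), Rational(1, 2)) = Pow(Add(Add(-1, Mul(Rational(1, 3), Pow(-10, Rational(1, 2))), Mul(Rational(1, 3), Pow(7, Rational(1, 2)))), -80), Rational(1, 2)) = Pow(Add(Add(-1, Mul(Rational(1, 3), Mul(I, Pow(10, Rational(1, 2)))), Mul(Rational(1, 3), Pow(7, Rational(1, 2)))), -80), Rational(1, 2)) = Pow(Add(Add(-1, Mul(Rational(1, 3), I, Pow(10, Rational(1, 2))), Mul(Rational(1, 3), Pow(7, Rational(1, 2)))), -80), Rational(1, 2)) = Pow(Add(Add(-1, Mul(Rational(1, 3), Pow(7, Rational(1, 2))), Mul(Rational(1, 3), I, Pow(10, Rational(1, 2)))), -80), Rational(1, 2)) = Pow(Add(-81, Mul(Rational(1, 3), Pow(7, Rational(1, 2))), Mul(Rational(1, 3), I, Pow(10, Rational(1, 2)))), Rational(1, 2))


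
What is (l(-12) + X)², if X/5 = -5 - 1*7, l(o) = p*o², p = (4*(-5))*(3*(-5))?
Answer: 1861059600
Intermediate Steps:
p = 300 (p = -20*(-15) = 300)
l(o) = 300*o²
X = -60 (X = 5*(-5 - 1*7) = 5*(-5 - 7) = 5*(-12) = -60)
(l(-12) + X)² = (300*(-12)² - 60)² = (300*144 - 60)² = (43200 - 60)² = 43140² = 1861059600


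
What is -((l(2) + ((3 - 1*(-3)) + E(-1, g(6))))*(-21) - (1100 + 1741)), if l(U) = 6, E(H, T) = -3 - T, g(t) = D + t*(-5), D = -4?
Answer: 3744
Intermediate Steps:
g(t) = -4 - 5*t (g(t) = -4 + t*(-5) = -4 - 5*t)
-((l(2) + ((3 - 1*(-3)) + E(-1, g(6))))*(-21) - (1100 + 1741)) = -((6 + ((3 - 1*(-3)) + (-3 - (-4 - 5*6))))*(-21) - (1100 + 1741)) = -((6 + ((3 + 3) + (-3 - (-4 - 30))))*(-21) - 1*2841) = -((6 + (6 + (-3 - 1*(-34))))*(-21) - 2841) = -((6 + (6 + (-3 + 34)))*(-21) - 2841) = -((6 + (6 + 31))*(-21) - 2841) = -((6 + 37)*(-21) - 2841) = -(43*(-21) - 2841) = -(-903 - 2841) = -1*(-3744) = 3744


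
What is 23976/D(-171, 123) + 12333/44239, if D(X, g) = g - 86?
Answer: 28679205/44239 ≈ 648.28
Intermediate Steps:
D(X, g) = -86 + g
23976/D(-171, 123) + 12333/44239 = 23976/(-86 + 123) + 12333/44239 = 23976/37 + 12333*(1/44239) = 23976*(1/37) + 12333/44239 = 648 + 12333/44239 = 28679205/44239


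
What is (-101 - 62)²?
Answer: 26569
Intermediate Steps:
(-101 - 62)² = (-163)² = 26569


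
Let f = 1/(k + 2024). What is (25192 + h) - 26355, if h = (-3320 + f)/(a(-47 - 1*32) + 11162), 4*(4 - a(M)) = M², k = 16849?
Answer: -843608548913/725157279 ≈ -1163.3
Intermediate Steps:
a(M) = 4 - M²/4
f = 1/18873 (f = 1/(16849 + 2024) = 1/18873 ≈ 5.2986e-5)
h = -250633436/725157279 (h = (-3320 + 1/18873)/((4 - (-47 - 1*32)²/4) + 11162) = -62658359/(18873*((4 - (-47 - 32)²/4) + 11162)) = -62658359/(18873*((4 - ¼*(-79)²) + 11162)) = -62658359/(18873*((4 - ¼*6241) + 11162)) = -62658359/(18873*((4 - 6241/4) + 11162)) = -62658359/(18873*(-6225/4 + 11162)) = -62658359/(18873*38423/4) = -62658359/18873*4/38423 = -250633436/725157279 ≈ -0.34563)
(25192 + h) - 26355 = (25192 - 250633436/725157279) - 26355 = 18267911539132/725157279 - 26355 = -843608548913/725157279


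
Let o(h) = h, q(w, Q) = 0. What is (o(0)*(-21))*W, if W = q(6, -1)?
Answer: 0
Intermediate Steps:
W = 0
(o(0)*(-21))*W = (0*(-21))*0 = 0*0 = 0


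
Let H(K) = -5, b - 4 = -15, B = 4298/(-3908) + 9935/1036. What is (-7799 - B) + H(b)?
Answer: -7907583601/1012172 ≈ -7812.5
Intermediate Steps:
B = 8593313/1012172 (B = 4298*(-1/3908) + 9935*(1/1036) = -2149/1954 + 9935/1036 = 8593313/1012172 ≈ 8.4900)
b = -11 (b = 4 - 15 = -11)
(-7799 - B) + H(b) = (-7799 - 1*8593313/1012172) - 5 = (-7799 - 8593313/1012172) - 5 = -7902522741/1012172 - 5 = -7907583601/1012172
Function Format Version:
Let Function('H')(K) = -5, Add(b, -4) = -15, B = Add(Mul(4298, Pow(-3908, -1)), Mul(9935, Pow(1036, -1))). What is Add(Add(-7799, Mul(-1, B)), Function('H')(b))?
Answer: Rational(-7907583601, 1012172) ≈ -7812.5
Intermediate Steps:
B = Rational(8593313, 1012172) (B = Add(Mul(4298, Rational(-1, 3908)), Mul(9935, Rational(1, 1036))) = Add(Rational(-2149, 1954), Rational(9935, 1036)) = Rational(8593313, 1012172) ≈ 8.4900)
b = -11 (b = Add(4, -15) = -11)
Add(Add(-7799, Mul(-1, B)), Function('H')(b)) = Add(Add(-7799, Mul(-1, Rational(8593313, 1012172))), -5) = Add(Add(-7799, Rational(-8593313, 1012172)), -5) = Add(Rational(-7902522741, 1012172), -5) = Rational(-7907583601, 1012172)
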